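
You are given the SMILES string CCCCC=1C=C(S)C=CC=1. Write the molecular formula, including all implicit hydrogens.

Walk through each heavy atom and fill implicit hydrogens from standard valence (C 4, N 3, O 2, S 2, halogen 1):
  atom 1: C, bond orders sum to 1 (valence 4) → 3 H
  atom 2: C, bond orders sum to 2 (valence 4) → 2 H
  atom 3: C, bond orders sum to 2 (valence 4) → 2 H
  atom 4: C, bond orders sum to 2 (valence 4) → 2 H
  atom 5: C, bond orders sum to 4 (valence 4) → 0 H
  atom 6: C, bond orders sum to 3 (valence 4) → 1 H
  atom 7: C, bond orders sum to 4 (valence 4) → 0 H
  atom 8: S, bond orders sum to 1 (valence 2) → 1 H
  atom 9: C, bond orders sum to 3 (valence 4) → 1 H
  atom 10: C, bond orders sum to 3 (valence 4) → 1 H
  atom 11: C, bond orders sum to 3 (valence 4) → 1 H
Totals → C:10, H:14, S:1.
In Hill order: C10H14S.

C10H14S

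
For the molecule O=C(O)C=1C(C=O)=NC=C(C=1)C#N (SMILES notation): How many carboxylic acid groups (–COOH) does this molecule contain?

The carboxylic acid motif appears at heavy-atom position 2 in the SMILES.
Other groups present: 1 aldehyde, 1 nitrile.
Carboxylic acid count: 1.

1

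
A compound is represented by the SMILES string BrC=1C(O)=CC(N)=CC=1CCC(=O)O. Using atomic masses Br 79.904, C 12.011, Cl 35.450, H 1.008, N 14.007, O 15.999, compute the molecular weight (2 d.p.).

First, the molecular formula is C9H10BrNO3 (counting implicit H from valence).
  Br: 1 × 79.904 = 79.904
  C: 9 × 12.011 = 108.099
  H: 10 × 1.008 = 10.080
  N: 1 × 14.007 = 14.007
  O: 3 × 15.999 = 47.997
Sum: 1×79.904 + 9×12.011 + 10×1.008 + 1×14.007 + 3×15.999 = 260.087 → 260.09 g/mol.

260.09 g/mol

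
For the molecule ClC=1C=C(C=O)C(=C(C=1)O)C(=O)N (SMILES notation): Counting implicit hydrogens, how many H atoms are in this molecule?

6

Walk through each heavy atom and fill implicit hydrogens from standard valence (C 4, N 3, O 2, S 2, halogen 1):
  atom 1: Cl (halogen, monovalent) → 0 H
  atom 2: C, bond orders sum to 4 (valence 4) → 0 H
  atom 3: C, bond orders sum to 3 (valence 4) → 1 H
  atom 4: C, bond orders sum to 4 (valence 4) → 0 H
  atom 5: C, bond orders sum to 3 (valence 4) → 1 H
  atom 6: O, bond orders sum to 2 (valence 2) → 0 H
  atom 7: C, bond orders sum to 4 (valence 4) → 0 H
  atom 8: C, bond orders sum to 4 (valence 4) → 0 H
  atom 9: C, bond orders sum to 3 (valence 4) → 1 H
  atom 10: O, bond orders sum to 1 (valence 2) → 1 H
  atom 11: C, bond orders sum to 4 (valence 4) → 0 H
  atom 12: O, bond orders sum to 2 (valence 2) → 0 H
  atom 13: N, bond orders sum to 1 (valence 3) → 2 H
Total hydrogens: 6.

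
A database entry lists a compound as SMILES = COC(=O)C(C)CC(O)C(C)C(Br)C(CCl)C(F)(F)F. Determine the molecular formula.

Walk through each heavy atom and fill implicit hydrogens from standard valence (C 4, N 3, O 2, S 2, halogen 1):
  atom 1: C, bond orders sum to 1 (valence 4) → 3 H
  atom 2: O, bond orders sum to 2 (valence 2) → 0 H
  atom 3: C, bond orders sum to 4 (valence 4) → 0 H
  atom 4: O, bond orders sum to 2 (valence 2) → 0 H
  atom 5: C, bond orders sum to 3 (valence 4) → 1 H
  atom 6: C, bond orders sum to 1 (valence 4) → 3 H
  atom 7: C, bond orders sum to 2 (valence 4) → 2 H
  atom 8: C, bond orders sum to 3 (valence 4) → 1 H
  atom 9: O, bond orders sum to 1 (valence 2) → 1 H
  atom 10: C, bond orders sum to 3 (valence 4) → 1 H
  atom 11: C, bond orders sum to 1 (valence 4) → 3 H
  atom 12: C, bond orders sum to 3 (valence 4) → 1 H
  atom 13: Br (halogen, monovalent) → 0 H
  atom 14: C, bond orders sum to 3 (valence 4) → 1 H
  atom 15: C, bond orders sum to 2 (valence 4) → 2 H
  atom 16: Cl (halogen, monovalent) → 0 H
  atom 17: C, bond orders sum to 4 (valence 4) → 0 H
  atom 18: F (halogen, monovalent) → 0 H
  atom 19: F (halogen, monovalent) → 0 H
  atom 20: F (halogen, monovalent) → 0 H
Totals → C:12, H:19, Br:1, Cl:1, F:3, O:3.

C12H19BrClF3O3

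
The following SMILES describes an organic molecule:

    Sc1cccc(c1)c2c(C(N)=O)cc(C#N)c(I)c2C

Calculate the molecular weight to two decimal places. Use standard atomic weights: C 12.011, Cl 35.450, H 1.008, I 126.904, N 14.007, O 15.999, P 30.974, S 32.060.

First, the molecular formula is C15H11IN2OS (counting implicit H from valence).
  C: 15 × 12.011 = 180.165
  H: 11 × 1.008 = 11.088
  I: 1 × 126.904 = 126.904
  N: 2 × 14.007 = 28.014
  O: 1 × 15.999 = 15.999
  S: 1 × 32.060 = 32.060
Sum: 15×12.011 + 11×1.008 + 1×126.904 + 2×14.007 + 1×15.999 + 1×32.060 = 394.230 → 394.23 g/mol.

394.23 g/mol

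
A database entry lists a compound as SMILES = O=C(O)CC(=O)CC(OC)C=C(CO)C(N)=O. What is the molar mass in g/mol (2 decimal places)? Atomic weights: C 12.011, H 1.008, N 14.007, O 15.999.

245.23 g/mol

First, the molecular formula is C10H15NO6 (counting implicit H from valence).
  C: 10 × 12.011 = 120.110
  H: 15 × 1.008 = 15.120
  N: 1 × 14.007 = 14.007
  O: 6 × 15.999 = 95.994
Sum: 10×12.011 + 15×1.008 + 1×14.007 + 6×15.999 = 245.231 → 245.23 g/mol.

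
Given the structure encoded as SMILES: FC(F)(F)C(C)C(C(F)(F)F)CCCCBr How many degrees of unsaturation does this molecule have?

Degree of unsaturation = (number of rings) + (number of π bonds).
Ring closures in the SMILES: 0.
π bonds: none → 0 DoU from unsaturation.
Total DoU = 0 + 0 = 0.

0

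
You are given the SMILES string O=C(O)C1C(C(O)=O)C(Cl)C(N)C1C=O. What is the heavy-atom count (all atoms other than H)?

15

Every atom symbol written in the SMILES (organic subset) is one heavy atom; implicit H are not written.
Heavy atoms by element → C:8, Cl:1, N:1, O:5.
Total: 15.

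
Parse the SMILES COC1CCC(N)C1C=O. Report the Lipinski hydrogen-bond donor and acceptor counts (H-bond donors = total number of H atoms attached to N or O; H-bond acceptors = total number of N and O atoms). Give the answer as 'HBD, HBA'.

Donors: find every N or O and count the H atoms it carries.
  atom 2 (O): bond orders sum to 2 → 0 H
  atom 7 (N): bond orders sum to 1 → 2 H
  atom 10 (O): bond orders sum to 2 → 0 H
Lipinski HBD = 2.
Acceptors: N atoms = 1, O atoms = 2 → HBA = 3.

2, 3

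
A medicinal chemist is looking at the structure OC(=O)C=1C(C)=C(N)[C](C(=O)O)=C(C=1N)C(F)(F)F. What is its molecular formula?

Walk through each heavy atom and fill implicit hydrogens from standard valence (C 4, N 3, O 2, S 2, halogen 1):
  atom 1: O, bond orders sum to 1 (valence 2) → 1 H
  atom 2: C, bond orders sum to 4 (valence 4) → 0 H
  atom 3: O, bond orders sum to 2 (valence 2) → 0 H
  atom 4: C, bond orders sum to 4 (valence 4) → 0 H
  atom 5: C, bond orders sum to 4 (valence 4) → 0 H
  atom 6: C, bond orders sum to 1 (valence 4) → 3 H
  atom 7: C, bond orders sum to 4 (valence 4) → 0 H
  atom 8: N, bond orders sum to 1 (valence 3) → 2 H
  atom 9: C with explicit H count 0
  atom 10: C, bond orders sum to 4 (valence 4) → 0 H
  atom 11: O, bond orders sum to 2 (valence 2) → 0 H
  atom 12: O, bond orders sum to 1 (valence 2) → 1 H
  atom 13: C, bond orders sum to 4 (valence 4) → 0 H
  atom 14: C, bond orders sum to 4 (valence 4) → 0 H
  atom 15: N, bond orders sum to 1 (valence 3) → 2 H
  atom 16: C, bond orders sum to 4 (valence 4) → 0 H
  atom 17: F (halogen, monovalent) → 0 H
  atom 18: F (halogen, monovalent) → 0 H
  atom 19: F (halogen, monovalent) → 0 H
Totals → C:10, H:9, F:3, N:2, O:4.
In Hill order: C10H9F3N2O4.

C10H9F3N2O4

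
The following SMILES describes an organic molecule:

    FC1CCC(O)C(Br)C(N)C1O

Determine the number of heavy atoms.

Every atom symbol written in the SMILES (organic subset) is one heavy atom; implicit H are not written.
Heavy atoms by element → Br:1, C:7, F:1, N:1, O:2.
Total: 12.

12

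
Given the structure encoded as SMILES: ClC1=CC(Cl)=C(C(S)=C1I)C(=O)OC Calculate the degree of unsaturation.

Molecular formula: C8H5Cl2IO2S.
DoU = (2C + 2 + N − H − X) / 2, where X is the halogen count and O/S are ignored.
    = (2·8 + 2 + 0 − 5 − 3) / 2 = 10 / 2 = 5.

5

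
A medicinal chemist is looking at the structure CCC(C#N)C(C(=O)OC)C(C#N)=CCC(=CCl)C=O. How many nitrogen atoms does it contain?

2

Scan the SMILES for N atoms (remember two-letter symbols like Cl and Br are single atoms).
Nitrogen count: 2.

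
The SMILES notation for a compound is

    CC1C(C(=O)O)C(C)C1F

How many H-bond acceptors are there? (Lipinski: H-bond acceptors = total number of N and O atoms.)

N atoms: 0; O atoms: 2.
Lipinski HBA = 0 + 2 = 2.

2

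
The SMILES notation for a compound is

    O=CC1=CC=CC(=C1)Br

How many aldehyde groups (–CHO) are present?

The aldehyde motif appears at heavy-atom position 2 in the SMILES.
Aldehyde count: 1.

1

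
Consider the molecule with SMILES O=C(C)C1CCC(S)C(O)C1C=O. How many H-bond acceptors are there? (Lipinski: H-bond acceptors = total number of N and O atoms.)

3

N atoms: 0; O atoms: 3.
Lipinski HBA = 0 + 3 = 3.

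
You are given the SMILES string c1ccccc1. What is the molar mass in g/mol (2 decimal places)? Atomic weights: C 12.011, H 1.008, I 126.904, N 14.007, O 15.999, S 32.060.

First, the molecular formula is C6H6 (counting implicit H from valence).
  C: 6 × 12.011 = 72.066
  H: 6 × 1.008 = 6.048
Sum: 6×12.011 + 6×1.008 = 78.114 → 78.11 g/mol.

78.11 g/mol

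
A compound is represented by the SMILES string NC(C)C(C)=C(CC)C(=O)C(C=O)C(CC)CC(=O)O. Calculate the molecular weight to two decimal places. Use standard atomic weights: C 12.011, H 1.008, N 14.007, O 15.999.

First, the molecular formula is C15H25NO4 (counting implicit H from valence).
  C: 15 × 12.011 = 180.165
  H: 25 × 1.008 = 25.200
  N: 1 × 14.007 = 14.007
  O: 4 × 15.999 = 63.996
Sum: 15×12.011 + 25×1.008 + 1×14.007 + 4×15.999 = 283.368 → 283.37 g/mol.

283.37 g/mol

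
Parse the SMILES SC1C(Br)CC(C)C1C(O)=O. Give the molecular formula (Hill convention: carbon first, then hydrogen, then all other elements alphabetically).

Walk through each heavy atom and fill implicit hydrogens from standard valence (C 4, N 3, O 2, S 2, halogen 1):
  atom 1: S, bond orders sum to 1 (valence 2) → 1 H
  atom 2: C, bond orders sum to 3 (valence 4) → 1 H
  atom 3: C, bond orders sum to 3 (valence 4) → 1 H
  atom 4: Br (halogen, monovalent) → 0 H
  atom 5: C, bond orders sum to 2 (valence 4) → 2 H
  atom 6: C, bond orders sum to 3 (valence 4) → 1 H
  atom 7: C, bond orders sum to 1 (valence 4) → 3 H
  atom 8: C, bond orders sum to 3 (valence 4) → 1 H
  atom 9: C, bond orders sum to 4 (valence 4) → 0 H
  atom 10: O, bond orders sum to 1 (valence 2) → 1 H
  atom 11: O, bond orders sum to 2 (valence 2) → 0 H
Totals → C:7, H:11, Br:1, O:2, S:1.
In Hill order: C7H11BrO2S.

C7H11BrO2S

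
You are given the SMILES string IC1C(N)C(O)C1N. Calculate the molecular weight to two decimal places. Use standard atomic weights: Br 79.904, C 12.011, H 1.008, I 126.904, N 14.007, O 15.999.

228.03 g/mol

First, the molecular formula is C4H9IN2O (counting implicit H from valence).
  C: 4 × 12.011 = 48.044
  H: 9 × 1.008 = 9.072
  I: 1 × 126.904 = 126.904
  N: 2 × 14.007 = 28.014
  O: 1 × 15.999 = 15.999
Sum: 4×12.011 + 9×1.008 + 1×126.904 + 2×14.007 + 1×15.999 = 228.033 → 228.03 g/mol.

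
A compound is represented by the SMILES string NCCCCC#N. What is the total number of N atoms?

Scan the SMILES for N atoms (remember two-letter symbols like Cl and Br are single atoms).
Nitrogen count: 2.

2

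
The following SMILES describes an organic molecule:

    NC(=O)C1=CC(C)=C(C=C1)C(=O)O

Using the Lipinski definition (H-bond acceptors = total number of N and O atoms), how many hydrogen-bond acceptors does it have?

N atoms: 1; O atoms: 3.
Lipinski HBA = 1 + 3 = 4.

4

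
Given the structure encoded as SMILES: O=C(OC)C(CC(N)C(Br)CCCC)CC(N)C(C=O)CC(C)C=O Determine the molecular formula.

Walk through each heavy atom and fill implicit hydrogens from standard valence (C 4, N 3, O 2, S 2, halogen 1):
  atom 1: O, bond orders sum to 2 (valence 2) → 0 H
  atom 2: C, bond orders sum to 4 (valence 4) → 0 H
  atom 3: O, bond orders sum to 2 (valence 2) → 0 H
  atom 4: C, bond orders sum to 1 (valence 4) → 3 H
  atom 5: C, bond orders sum to 3 (valence 4) → 1 H
  atom 6: C, bond orders sum to 2 (valence 4) → 2 H
  atom 7: C, bond orders sum to 3 (valence 4) → 1 H
  atom 8: N, bond orders sum to 1 (valence 3) → 2 H
  atom 9: C, bond orders sum to 3 (valence 4) → 1 H
  atom 10: Br (halogen, monovalent) → 0 H
  atom 11: C, bond orders sum to 2 (valence 4) → 2 H
  atom 12: C, bond orders sum to 2 (valence 4) → 2 H
  atom 13: C, bond orders sum to 2 (valence 4) → 2 H
  atom 14: C, bond orders sum to 1 (valence 4) → 3 H
  atom 15: C, bond orders sum to 2 (valence 4) → 2 H
  atom 16: C, bond orders sum to 3 (valence 4) → 1 H
  atom 17: N, bond orders sum to 1 (valence 3) → 2 H
  atom 18: C, bond orders sum to 3 (valence 4) → 1 H
  atom 19: C, bond orders sum to 3 (valence 4) → 1 H
  atom 20: O, bond orders sum to 2 (valence 2) → 0 H
  atom 21: C, bond orders sum to 2 (valence 4) → 2 H
  atom 22: C, bond orders sum to 3 (valence 4) → 1 H
  atom 23: C, bond orders sum to 1 (valence 4) → 3 H
  atom 24: C, bond orders sum to 3 (valence 4) → 1 H
  atom 25: O, bond orders sum to 2 (valence 2) → 0 H
Totals → C:18, H:33, Br:1, N:2, O:4.
In Hill order: C18H33BrN2O4.

C18H33BrN2O4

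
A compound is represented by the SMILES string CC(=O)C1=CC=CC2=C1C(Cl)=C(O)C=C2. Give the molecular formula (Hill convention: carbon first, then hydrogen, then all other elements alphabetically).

Walk through each heavy atom and fill implicit hydrogens from standard valence (C 4, N 3, O 2, S 2, halogen 1):
  atom 1: C, bond orders sum to 1 (valence 4) → 3 H
  atom 2: C, bond orders sum to 4 (valence 4) → 0 H
  atom 3: O, bond orders sum to 2 (valence 2) → 0 H
  atom 4: C, bond orders sum to 4 (valence 4) → 0 H
  atom 5: C, bond orders sum to 3 (valence 4) → 1 H
  atom 6: C, bond orders sum to 3 (valence 4) → 1 H
  atom 7: C, bond orders sum to 3 (valence 4) → 1 H
  atom 8: C, bond orders sum to 4 (valence 4) → 0 H
  atom 9: C, bond orders sum to 4 (valence 4) → 0 H
  atom 10: C, bond orders sum to 4 (valence 4) → 0 H
  atom 11: Cl (halogen, monovalent) → 0 H
  atom 12: C, bond orders sum to 4 (valence 4) → 0 H
  atom 13: O, bond orders sum to 1 (valence 2) → 1 H
  atom 14: C, bond orders sum to 3 (valence 4) → 1 H
  atom 15: C, bond orders sum to 3 (valence 4) → 1 H
Totals → C:12, H:9, Cl:1, O:2.
In Hill order: C12H9ClO2.

C12H9ClO2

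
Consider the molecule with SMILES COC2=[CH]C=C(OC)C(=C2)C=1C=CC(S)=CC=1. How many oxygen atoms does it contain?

Scan the SMILES for O atoms (remember two-letter symbols like Cl and Br are single atoms).
Oxygen count: 2.

2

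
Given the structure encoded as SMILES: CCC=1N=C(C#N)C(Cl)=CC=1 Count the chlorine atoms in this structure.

1

Scan the SMILES for Cl atoms (remember two-letter symbols like Cl and Br are single atoms).
Chlorine count: 1.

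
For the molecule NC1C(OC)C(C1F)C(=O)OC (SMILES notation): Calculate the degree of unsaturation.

Degree of unsaturation = (number of rings) + (number of π bonds).
Ring closures in the SMILES: 1.
π bonds: 1 double bond (each 1 DoU) → 1 DoU from unsaturation.
Total DoU = 1 + 1 = 2.

2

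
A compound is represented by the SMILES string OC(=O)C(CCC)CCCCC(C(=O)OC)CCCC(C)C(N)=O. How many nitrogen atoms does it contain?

1

Scan the SMILES for N atoms (remember two-letter symbols like Cl and Br are single atoms).
Nitrogen count: 1.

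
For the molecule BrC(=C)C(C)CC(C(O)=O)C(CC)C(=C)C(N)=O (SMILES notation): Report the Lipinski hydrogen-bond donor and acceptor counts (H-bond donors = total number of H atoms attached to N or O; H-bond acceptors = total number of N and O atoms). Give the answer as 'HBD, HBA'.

Donors: find every N or O and count the H atoms it carries.
  atom 9 (O): bond orders sum to 1 → 1 H
  atom 10 (O): bond orders sum to 2 → 0 H
  atom 17 (N): bond orders sum to 1 → 2 H
  atom 18 (O): bond orders sum to 2 → 0 H
Lipinski HBD = 3.
Acceptors: N atoms = 1, O atoms = 3 → HBA = 4.

3, 4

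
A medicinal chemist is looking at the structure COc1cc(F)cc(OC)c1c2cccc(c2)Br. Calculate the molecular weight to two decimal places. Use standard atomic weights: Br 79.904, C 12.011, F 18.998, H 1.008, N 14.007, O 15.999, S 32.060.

311.15 g/mol

First, the molecular formula is C14H12BrFO2 (counting implicit H from valence).
  Br: 1 × 79.904 = 79.904
  C: 14 × 12.011 = 168.154
  F: 1 × 18.998 = 18.998
  H: 12 × 1.008 = 12.096
  O: 2 × 15.999 = 31.998
Sum: 1×79.904 + 14×12.011 + 1×18.998 + 12×1.008 + 2×15.999 = 311.150 → 311.15 g/mol.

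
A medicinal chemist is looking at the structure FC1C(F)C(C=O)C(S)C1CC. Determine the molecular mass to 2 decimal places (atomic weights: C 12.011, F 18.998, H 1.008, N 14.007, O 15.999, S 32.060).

First, the molecular formula is C8H12F2OS (counting implicit H from valence).
  C: 8 × 12.011 = 96.088
  F: 2 × 18.998 = 37.996
  H: 12 × 1.008 = 12.096
  O: 1 × 15.999 = 15.999
  S: 1 × 32.060 = 32.060
Sum: 8×12.011 + 2×18.998 + 12×1.008 + 1×15.999 + 1×32.060 = 194.239 → 194.24 g/mol.

194.24 g/mol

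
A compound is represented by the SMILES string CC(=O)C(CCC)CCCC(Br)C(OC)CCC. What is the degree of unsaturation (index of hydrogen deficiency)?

Molecular formula: C15H29BrO2.
DoU = (2C + 2 + N − H − X) / 2, where X is the halogen count and O/S are ignored.
    = (2·15 + 2 + 0 − 29 − 1) / 2 = 2 / 2 = 1.

1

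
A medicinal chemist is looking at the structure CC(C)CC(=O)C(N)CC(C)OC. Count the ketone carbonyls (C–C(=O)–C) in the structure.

1

The ketone motif appears at heavy-atom position 5 in the SMILES.
Other groups present: 1 ether, 1 primary amine.
Ketone count: 1.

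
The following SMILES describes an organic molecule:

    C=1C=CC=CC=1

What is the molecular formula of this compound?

C6H6

Walk through each heavy atom and fill implicit hydrogens from standard valence (C 4, N 3, O 2, S 2, halogen 1):
  atom 1: C, bond orders sum to 3 (valence 4) → 1 H
  atom 2: C, bond orders sum to 3 (valence 4) → 1 H
  atom 3: C, bond orders sum to 3 (valence 4) → 1 H
  atom 4: C, bond orders sum to 3 (valence 4) → 1 H
  atom 5: C, bond orders sum to 3 (valence 4) → 1 H
  atom 6: C, bond orders sum to 3 (valence 4) → 1 H
Totals → C:6, H:6.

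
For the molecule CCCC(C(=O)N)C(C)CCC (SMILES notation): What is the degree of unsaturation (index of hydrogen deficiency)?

Degree of unsaturation = (number of rings) + (number of π bonds).
Ring closures in the SMILES: 0.
π bonds: 1 double bond (each 1 DoU) → 1 DoU from unsaturation.
Total DoU = 0 + 1 = 1.

1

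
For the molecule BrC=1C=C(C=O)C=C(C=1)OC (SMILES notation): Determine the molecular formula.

Walk through each heavy atom and fill implicit hydrogens from standard valence (C 4, N 3, O 2, S 2, halogen 1):
  atom 1: Br (halogen, monovalent) → 0 H
  atom 2: C, bond orders sum to 4 (valence 4) → 0 H
  atom 3: C, bond orders sum to 3 (valence 4) → 1 H
  atom 4: C, bond orders sum to 4 (valence 4) → 0 H
  atom 5: C, bond orders sum to 3 (valence 4) → 1 H
  atom 6: O, bond orders sum to 2 (valence 2) → 0 H
  atom 7: C, bond orders sum to 3 (valence 4) → 1 H
  atom 8: C, bond orders sum to 4 (valence 4) → 0 H
  atom 9: C, bond orders sum to 3 (valence 4) → 1 H
  atom 10: O, bond orders sum to 2 (valence 2) → 0 H
  atom 11: C, bond orders sum to 1 (valence 4) → 3 H
Totals → C:8, H:7, Br:1, O:2.
In Hill order: C8H7BrO2.

C8H7BrO2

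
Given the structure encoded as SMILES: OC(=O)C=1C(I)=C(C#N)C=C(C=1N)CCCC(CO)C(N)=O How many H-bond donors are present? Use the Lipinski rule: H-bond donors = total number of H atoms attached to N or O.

Donors: find every N or O and count the H atoms it carries.
  atom 1 (O): bond orders sum to 1 → 1 H
  atom 3 (O): bond orders sum to 2 → 0 H
  atom 9 (N): bond orders sum to 3 → 0 H
  atom 13 (N): bond orders sum to 1 → 2 H
  atom 19 (O): bond orders sum to 1 → 1 H
  atom 21 (N): bond orders sum to 1 → 2 H
  atom 22 (O): bond orders sum to 2 → 0 H
Lipinski HBD = 6.

6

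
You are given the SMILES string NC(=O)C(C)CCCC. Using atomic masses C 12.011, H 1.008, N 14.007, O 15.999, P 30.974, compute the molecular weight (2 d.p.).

129.20 g/mol

First, the molecular formula is C7H15NO (counting implicit H from valence).
  C: 7 × 12.011 = 84.077
  H: 15 × 1.008 = 15.120
  N: 1 × 14.007 = 14.007
  O: 1 × 15.999 = 15.999
Sum: 7×12.011 + 15×1.008 + 1×14.007 + 1×15.999 = 129.203 → 129.20 g/mol.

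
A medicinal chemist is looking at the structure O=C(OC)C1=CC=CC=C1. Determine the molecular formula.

C8H8O2

Walk through each heavy atom and fill implicit hydrogens from standard valence (C 4, N 3, O 2, S 2, halogen 1):
  atom 1: O, bond orders sum to 2 (valence 2) → 0 H
  atom 2: C, bond orders sum to 4 (valence 4) → 0 H
  atom 3: O, bond orders sum to 2 (valence 2) → 0 H
  atom 4: C, bond orders sum to 1 (valence 4) → 3 H
  atom 5: C, bond orders sum to 4 (valence 4) → 0 H
  atom 6: C, bond orders sum to 3 (valence 4) → 1 H
  atom 7: C, bond orders sum to 3 (valence 4) → 1 H
  atom 8: C, bond orders sum to 3 (valence 4) → 1 H
  atom 9: C, bond orders sum to 3 (valence 4) → 1 H
  atom 10: C, bond orders sum to 3 (valence 4) → 1 H
Totals → C:8, H:8, O:2.
In Hill order: C8H8O2.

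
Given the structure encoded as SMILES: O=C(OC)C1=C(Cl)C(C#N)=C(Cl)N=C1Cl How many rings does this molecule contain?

In SMILES, each pair of matching ring-closure digits denotes one ring-closing bond; the number of such bonds equals the number of independent rings.
Ring-closure bonds here: 1.

1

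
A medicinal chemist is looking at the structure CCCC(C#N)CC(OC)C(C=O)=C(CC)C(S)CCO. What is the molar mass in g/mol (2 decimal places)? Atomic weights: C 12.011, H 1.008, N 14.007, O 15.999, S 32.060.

First, the molecular formula is C16H27NO3S (counting implicit H from valence).
  C: 16 × 12.011 = 192.176
  H: 27 × 1.008 = 27.216
  N: 1 × 14.007 = 14.007
  O: 3 × 15.999 = 47.997
  S: 1 × 32.060 = 32.060
Sum: 16×12.011 + 27×1.008 + 1×14.007 + 3×15.999 + 1×32.060 = 313.456 → 313.46 g/mol.

313.46 g/mol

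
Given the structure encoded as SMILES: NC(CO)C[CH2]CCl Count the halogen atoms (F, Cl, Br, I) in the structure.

1

Halogen atoms appear at heavy-atom position 8 (1×Cl).
Other groups present: 1 hydroxyl, 1 primary amine.
Halogen count: 1.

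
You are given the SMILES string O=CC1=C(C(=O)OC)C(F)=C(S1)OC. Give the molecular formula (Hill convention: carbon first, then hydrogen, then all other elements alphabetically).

C8H7FO4S

Walk through each heavy atom and fill implicit hydrogens from standard valence (C 4, N 3, O 2, S 2, halogen 1):
  atom 1: O, bond orders sum to 2 (valence 2) → 0 H
  atom 2: C, bond orders sum to 3 (valence 4) → 1 H
  atom 3: C, bond orders sum to 4 (valence 4) → 0 H
  atom 4: C, bond orders sum to 4 (valence 4) → 0 H
  atom 5: C, bond orders sum to 4 (valence 4) → 0 H
  atom 6: O, bond orders sum to 2 (valence 2) → 0 H
  atom 7: O, bond orders sum to 2 (valence 2) → 0 H
  atom 8: C, bond orders sum to 1 (valence 4) → 3 H
  atom 9: C, bond orders sum to 4 (valence 4) → 0 H
  atom 10: F (halogen, monovalent) → 0 H
  atom 11: C, bond orders sum to 4 (valence 4) → 0 H
  atom 12: S, bond orders sum to 2 (valence 2) → 0 H
  atom 13: O, bond orders sum to 2 (valence 2) → 0 H
  atom 14: C, bond orders sum to 1 (valence 4) → 3 H
Totals → C:8, H:7, F:1, O:4, S:1.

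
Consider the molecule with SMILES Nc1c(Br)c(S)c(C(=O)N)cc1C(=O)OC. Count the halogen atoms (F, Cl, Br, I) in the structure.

1

Halogen atoms appear at heavy-atom position 4 (1×Br).
Other groups present: 1 amide, 1 ester, 1 primary amine, 1 thiol.
Halogen count: 1.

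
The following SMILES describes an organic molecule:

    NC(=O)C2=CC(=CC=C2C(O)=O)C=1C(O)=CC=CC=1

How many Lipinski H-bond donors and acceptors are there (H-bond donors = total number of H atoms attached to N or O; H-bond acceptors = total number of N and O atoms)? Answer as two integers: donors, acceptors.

4, 5

Donors: find every N or O and count the H atoms it carries.
  atom 1 (N): bond orders sum to 1 → 2 H
  atom 3 (O): bond orders sum to 2 → 0 H
  atom 11 (O): bond orders sum to 1 → 1 H
  atom 12 (O): bond orders sum to 2 → 0 H
  atom 15 (O): bond orders sum to 1 → 1 H
Lipinski HBD = 4.
Acceptors: N atoms = 1, O atoms = 4 → HBA = 5.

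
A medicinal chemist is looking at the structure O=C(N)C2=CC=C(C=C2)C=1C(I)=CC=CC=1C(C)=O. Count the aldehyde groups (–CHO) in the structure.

Scan the SMILES for the aldehyde motif — none present.
Groups that are present: 1 amide, 1 ketone.

0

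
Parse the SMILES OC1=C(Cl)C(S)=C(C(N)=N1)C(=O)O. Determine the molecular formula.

C6H5ClN2O3S

Walk through each heavy atom and fill implicit hydrogens from standard valence (C 4, N 3, O 2, S 2, halogen 1):
  atom 1: O, bond orders sum to 1 (valence 2) → 1 H
  atom 2: C, bond orders sum to 4 (valence 4) → 0 H
  atom 3: C, bond orders sum to 4 (valence 4) → 0 H
  atom 4: Cl (halogen, monovalent) → 0 H
  atom 5: C, bond orders sum to 4 (valence 4) → 0 H
  atom 6: S, bond orders sum to 1 (valence 2) → 1 H
  atom 7: C, bond orders sum to 4 (valence 4) → 0 H
  atom 8: C, bond orders sum to 4 (valence 4) → 0 H
  atom 9: N, bond orders sum to 1 (valence 3) → 2 H
  atom 10: N, bond orders sum to 3 (valence 3) → 0 H
  atom 11: C, bond orders sum to 4 (valence 4) → 0 H
  atom 12: O, bond orders sum to 2 (valence 2) → 0 H
  atom 13: O, bond orders sum to 1 (valence 2) → 1 H
Totals → C:6, H:5, Cl:1, N:2, O:3, S:1.
In Hill order: C6H5ClN2O3S.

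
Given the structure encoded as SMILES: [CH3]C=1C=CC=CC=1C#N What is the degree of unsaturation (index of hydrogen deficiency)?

Degree of unsaturation = (number of rings) + (number of π bonds).
Ring closures in the SMILES: 1.
π bonds: 3 double bonds (each 1 DoU), 1 triple bond (each 2 DoU) → 5 DoU from unsaturation.
Total DoU = 1 + 5 = 6.

6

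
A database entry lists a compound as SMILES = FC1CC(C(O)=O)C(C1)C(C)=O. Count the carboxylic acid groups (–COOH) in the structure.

1

The carboxylic acid motif appears at heavy-atom position 5 in the SMILES.
Other groups present: 1 ketone.
Carboxylic acid count: 1.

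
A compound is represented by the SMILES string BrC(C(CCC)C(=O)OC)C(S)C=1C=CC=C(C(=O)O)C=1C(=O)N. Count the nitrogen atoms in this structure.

1

Scan the SMILES for N atoms (remember two-letter symbols like Cl and Br are single atoms).
Nitrogen count: 1.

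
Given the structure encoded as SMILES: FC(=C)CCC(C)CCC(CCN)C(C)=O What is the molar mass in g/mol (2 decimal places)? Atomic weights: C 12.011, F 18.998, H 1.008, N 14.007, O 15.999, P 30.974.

229.34 g/mol

First, the molecular formula is C13H24FNO (counting implicit H from valence).
  C: 13 × 12.011 = 156.143
  F: 1 × 18.998 = 18.998
  H: 24 × 1.008 = 24.192
  N: 1 × 14.007 = 14.007
  O: 1 × 15.999 = 15.999
Sum: 13×12.011 + 1×18.998 + 24×1.008 + 1×14.007 + 1×15.999 = 229.339 → 229.34 g/mol.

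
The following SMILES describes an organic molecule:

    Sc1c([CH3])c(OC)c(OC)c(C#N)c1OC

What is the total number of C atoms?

Count every carbon token in the SMILES (each C, including those in ring-closure positions and inside branches).
Carbon count: 11.

11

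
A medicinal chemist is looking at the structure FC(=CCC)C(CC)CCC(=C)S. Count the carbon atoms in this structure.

Count every carbon token in the SMILES (each C, including those in ring-closure positions and inside branches).
Carbon count: 11.

11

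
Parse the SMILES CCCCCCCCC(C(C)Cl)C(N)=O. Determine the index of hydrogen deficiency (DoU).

Molecular formula: C12H24ClNO.
DoU = (2C + 2 + N − H − X) / 2, where X is the halogen count and O/S are ignored.
    = (2·12 + 2 + 1 − 24 − 1) / 2 = 2 / 2 = 1.

1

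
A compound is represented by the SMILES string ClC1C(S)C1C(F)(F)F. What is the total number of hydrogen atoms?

Walk through each heavy atom and fill implicit hydrogens from standard valence (C 4, N 3, O 2, S 2, halogen 1):
  atom 1: Cl (halogen, monovalent) → 0 H
  atom 2: C, bond orders sum to 3 (valence 4) → 1 H
  atom 3: C, bond orders sum to 3 (valence 4) → 1 H
  atom 4: S, bond orders sum to 1 (valence 2) → 1 H
  atom 5: C, bond orders sum to 3 (valence 4) → 1 H
  atom 6: C, bond orders sum to 4 (valence 4) → 0 H
  atom 7: F (halogen, monovalent) → 0 H
  atom 8: F (halogen, monovalent) → 0 H
  atom 9: F (halogen, monovalent) → 0 H
Total hydrogens: 4.

4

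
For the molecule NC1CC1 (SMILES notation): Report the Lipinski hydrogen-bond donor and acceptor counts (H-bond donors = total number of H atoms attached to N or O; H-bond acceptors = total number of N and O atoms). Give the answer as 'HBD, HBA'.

2, 1

Donors: find every N or O and count the H atoms it carries.
  atom 1 (N): bond orders sum to 1 → 2 H
Lipinski HBD = 2.
Acceptors: N atoms = 1, O atoms = 0 → HBA = 1.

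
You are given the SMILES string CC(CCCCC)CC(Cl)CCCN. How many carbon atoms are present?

12

Count every carbon token in the SMILES (each C, including those in ring-closure positions and inside branches).
Carbon count: 12.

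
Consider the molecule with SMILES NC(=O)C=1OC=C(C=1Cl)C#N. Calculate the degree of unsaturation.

Degree of unsaturation = (number of rings) + (number of π bonds).
Ring closures in the SMILES: 1.
π bonds: 3 double bonds (each 1 DoU), 1 triple bond (each 2 DoU) → 5 DoU from unsaturation.
Total DoU = 1 + 5 = 6.

6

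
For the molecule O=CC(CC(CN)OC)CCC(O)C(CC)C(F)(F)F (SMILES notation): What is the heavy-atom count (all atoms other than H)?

Every atom symbol written in the SMILES (organic subset) is one heavy atom; implicit H are not written.
Heavy atoms by element → C:13, F:3, N:1, O:3.
Total: 20.

20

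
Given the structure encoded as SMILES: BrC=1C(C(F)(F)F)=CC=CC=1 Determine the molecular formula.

Walk through each heavy atom and fill implicit hydrogens from standard valence (C 4, N 3, O 2, S 2, halogen 1):
  atom 1: Br (halogen, monovalent) → 0 H
  atom 2: C, bond orders sum to 4 (valence 4) → 0 H
  atom 3: C, bond orders sum to 4 (valence 4) → 0 H
  atom 4: C, bond orders sum to 4 (valence 4) → 0 H
  atom 5: F (halogen, monovalent) → 0 H
  atom 6: F (halogen, monovalent) → 0 H
  atom 7: F (halogen, monovalent) → 0 H
  atom 8: C, bond orders sum to 3 (valence 4) → 1 H
  atom 9: C, bond orders sum to 3 (valence 4) → 1 H
  atom 10: C, bond orders sum to 3 (valence 4) → 1 H
  atom 11: C, bond orders sum to 3 (valence 4) → 1 H
Totals → C:7, H:4, Br:1, F:3.
In Hill order: C7H4BrF3.

C7H4BrF3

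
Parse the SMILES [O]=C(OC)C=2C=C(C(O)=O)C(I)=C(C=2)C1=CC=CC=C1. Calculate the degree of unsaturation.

10

Degree of unsaturation = (number of rings) + (number of π bonds).
Ring closures in the SMILES: 2.
π bonds: 8 double bonds (each 1 DoU) → 8 DoU from unsaturation.
Total DoU = 2 + 8 = 10.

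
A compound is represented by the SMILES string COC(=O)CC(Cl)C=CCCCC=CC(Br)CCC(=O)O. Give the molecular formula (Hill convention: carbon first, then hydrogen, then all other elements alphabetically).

Walk through each heavy atom and fill implicit hydrogens from standard valence (C 4, N 3, O 2, S 2, halogen 1):
  atom 1: C, bond orders sum to 1 (valence 4) → 3 H
  atom 2: O, bond orders sum to 2 (valence 2) → 0 H
  atom 3: C, bond orders sum to 4 (valence 4) → 0 H
  atom 4: O, bond orders sum to 2 (valence 2) → 0 H
  atom 5: C, bond orders sum to 2 (valence 4) → 2 H
  atom 6: C, bond orders sum to 3 (valence 4) → 1 H
  atom 7: Cl (halogen, monovalent) → 0 H
  atom 8: C, bond orders sum to 3 (valence 4) → 1 H
  atom 9: C, bond orders sum to 3 (valence 4) → 1 H
  atom 10: C, bond orders sum to 2 (valence 4) → 2 H
  atom 11: C, bond orders sum to 2 (valence 4) → 2 H
  atom 12: C, bond orders sum to 2 (valence 4) → 2 H
  atom 13: C, bond orders sum to 3 (valence 4) → 1 H
  atom 14: C, bond orders sum to 3 (valence 4) → 1 H
  atom 15: C, bond orders sum to 3 (valence 4) → 1 H
  atom 16: Br (halogen, monovalent) → 0 H
  atom 17: C, bond orders sum to 2 (valence 4) → 2 H
  atom 18: C, bond orders sum to 2 (valence 4) → 2 H
  atom 19: C, bond orders sum to 4 (valence 4) → 0 H
  atom 20: O, bond orders sum to 2 (valence 2) → 0 H
  atom 21: O, bond orders sum to 1 (valence 2) → 1 H
Totals → C:15, H:22, Br:1, Cl:1, O:4.

C15H22BrClO4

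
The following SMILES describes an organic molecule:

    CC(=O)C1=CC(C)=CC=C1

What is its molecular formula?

C9H10O

Walk through each heavy atom and fill implicit hydrogens from standard valence (C 4, N 3, O 2, S 2, halogen 1):
  atom 1: C, bond orders sum to 1 (valence 4) → 3 H
  atom 2: C, bond orders sum to 4 (valence 4) → 0 H
  atom 3: O, bond orders sum to 2 (valence 2) → 0 H
  atom 4: C, bond orders sum to 4 (valence 4) → 0 H
  atom 5: C, bond orders sum to 3 (valence 4) → 1 H
  atom 6: C, bond orders sum to 4 (valence 4) → 0 H
  atom 7: C, bond orders sum to 1 (valence 4) → 3 H
  atom 8: C, bond orders sum to 3 (valence 4) → 1 H
  atom 9: C, bond orders sum to 3 (valence 4) → 1 H
  atom 10: C, bond orders sum to 3 (valence 4) → 1 H
Totals → C:9, H:10, O:1.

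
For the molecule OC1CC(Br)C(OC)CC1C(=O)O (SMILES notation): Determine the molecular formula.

Walk through each heavy atom and fill implicit hydrogens from standard valence (C 4, N 3, O 2, S 2, halogen 1):
  atom 1: O, bond orders sum to 1 (valence 2) → 1 H
  atom 2: C, bond orders sum to 3 (valence 4) → 1 H
  atom 3: C, bond orders sum to 2 (valence 4) → 2 H
  atom 4: C, bond orders sum to 3 (valence 4) → 1 H
  atom 5: Br (halogen, monovalent) → 0 H
  atom 6: C, bond orders sum to 3 (valence 4) → 1 H
  atom 7: O, bond orders sum to 2 (valence 2) → 0 H
  atom 8: C, bond orders sum to 1 (valence 4) → 3 H
  atom 9: C, bond orders sum to 2 (valence 4) → 2 H
  atom 10: C, bond orders sum to 3 (valence 4) → 1 H
  atom 11: C, bond orders sum to 4 (valence 4) → 0 H
  atom 12: O, bond orders sum to 2 (valence 2) → 0 H
  atom 13: O, bond orders sum to 1 (valence 2) → 1 H
Totals → C:8, H:13, Br:1, O:4.
In Hill order: C8H13BrO4.

C8H13BrO4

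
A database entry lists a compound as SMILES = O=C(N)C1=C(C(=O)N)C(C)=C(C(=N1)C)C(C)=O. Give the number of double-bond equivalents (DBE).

Degree of unsaturation = (number of rings) + (number of π bonds).
Ring closures in the SMILES: 1.
π bonds: 6 double bonds (each 1 DoU) → 6 DoU from unsaturation.
Total DoU = 1 + 6 = 7.

7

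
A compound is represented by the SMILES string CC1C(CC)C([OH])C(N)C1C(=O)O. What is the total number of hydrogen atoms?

Walk through each heavy atom and fill implicit hydrogens from standard valence (C 4, N 3, O 2, S 2, halogen 1):
  atom 1: C, bond orders sum to 1 (valence 4) → 3 H
  atom 2: C, bond orders sum to 3 (valence 4) → 1 H
  atom 3: C, bond orders sum to 3 (valence 4) → 1 H
  atom 4: C, bond orders sum to 2 (valence 4) → 2 H
  atom 5: C, bond orders sum to 1 (valence 4) → 3 H
  atom 6: C, bond orders sum to 3 (valence 4) → 1 H
  atom 7: O with explicit H count 1
  atom 8: C, bond orders sum to 3 (valence 4) → 1 H
  atom 9: N, bond orders sum to 1 (valence 3) → 2 H
  atom 10: C, bond orders sum to 3 (valence 4) → 1 H
  atom 11: C, bond orders sum to 4 (valence 4) → 0 H
  atom 12: O, bond orders sum to 2 (valence 2) → 0 H
  atom 13: O, bond orders sum to 1 (valence 2) → 1 H
Total hydrogens: 17.

17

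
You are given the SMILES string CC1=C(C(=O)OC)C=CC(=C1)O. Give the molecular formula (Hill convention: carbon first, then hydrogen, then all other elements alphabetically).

Walk through each heavy atom and fill implicit hydrogens from standard valence (C 4, N 3, O 2, S 2, halogen 1):
  atom 1: C, bond orders sum to 1 (valence 4) → 3 H
  atom 2: C, bond orders sum to 4 (valence 4) → 0 H
  atom 3: C, bond orders sum to 4 (valence 4) → 0 H
  atom 4: C, bond orders sum to 4 (valence 4) → 0 H
  atom 5: O, bond orders sum to 2 (valence 2) → 0 H
  atom 6: O, bond orders sum to 2 (valence 2) → 0 H
  atom 7: C, bond orders sum to 1 (valence 4) → 3 H
  atom 8: C, bond orders sum to 3 (valence 4) → 1 H
  atom 9: C, bond orders sum to 3 (valence 4) → 1 H
  atom 10: C, bond orders sum to 4 (valence 4) → 0 H
  atom 11: C, bond orders sum to 3 (valence 4) → 1 H
  atom 12: O, bond orders sum to 1 (valence 2) → 1 H
Totals → C:9, H:10, O:3.
In Hill order: C9H10O3.

C9H10O3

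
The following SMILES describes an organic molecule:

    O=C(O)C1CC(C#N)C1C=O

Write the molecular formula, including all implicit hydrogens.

Walk through each heavy atom and fill implicit hydrogens from standard valence (C 4, N 3, O 2, S 2, halogen 1):
  atom 1: O, bond orders sum to 2 (valence 2) → 0 H
  atom 2: C, bond orders sum to 4 (valence 4) → 0 H
  atom 3: O, bond orders sum to 1 (valence 2) → 1 H
  atom 4: C, bond orders sum to 3 (valence 4) → 1 H
  atom 5: C, bond orders sum to 2 (valence 4) → 2 H
  atom 6: C, bond orders sum to 3 (valence 4) → 1 H
  atom 7: C, bond orders sum to 4 (valence 4) → 0 H
  atom 8: N, bond orders sum to 3 (valence 3) → 0 H
  atom 9: C, bond orders sum to 3 (valence 4) → 1 H
  atom 10: C, bond orders sum to 3 (valence 4) → 1 H
  atom 11: O, bond orders sum to 2 (valence 2) → 0 H
Totals → C:7, H:7, N:1, O:3.
In Hill order: C7H7NO3.

C7H7NO3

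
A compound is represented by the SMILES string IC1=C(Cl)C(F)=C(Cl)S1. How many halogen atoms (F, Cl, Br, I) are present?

4

Halogen atoms appear at heavy-atom positions 1, 4, 6, 8 (2×Cl, 1×F, 1×I).
Halogen count: 4.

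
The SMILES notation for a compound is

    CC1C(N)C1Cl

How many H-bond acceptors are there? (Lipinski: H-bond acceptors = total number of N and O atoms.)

1

N atoms: 1; O atoms: 0.
Lipinski HBA = 1 + 0 = 1.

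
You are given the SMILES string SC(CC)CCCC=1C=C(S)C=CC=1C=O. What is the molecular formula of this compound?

C13H18OS2

Walk through each heavy atom and fill implicit hydrogens from standard valence (C 4, N 3, O 2, S 2, halogen 1):
  atom 1: S, bond orders sum to 1 (valence 2) → 1 H
  atom 2: C, bond orders sum to 3 (valence 4) → 1 H
  atom 3: C, bond orders sum to 2 (valence 4) → 2 H
  atom 4: C, bond orders sum to 1 (valence 4) → 3 H
  atom 5: C, bond orders sum to 2 (valence 4) → 2 H
  atom 6: C, bond orders sum to 2 (valence 4) → 2 H
  atom 7: C, bond orders sum to 2 (valence 4) → 2 H
  atom 8: C, bond orders sum to 4 (valence 4) → 0 H
  atom 9: C, bond orders sum to 3 (valence 4) → 1 H
  atom 10: C, bond orders sum to 4 (valence 4) → 0 H
  atom 11: S, bond orders sum to 1 (valence 2) → 1 H
  atom 12: C, bond orders sum to 3 (valence 4) → 1 H
  atom 13: C, bond orders sum to 3 (valence 4) → 1 H
  atom 14: C, bond orders sum to 4 (valence 4) → 0 H
  atom 15: C, bond orders sum to 3 (valence 4) → 1 H
  atom 16: O, bond orders sum to 2 (valence 2) → 0 H
Totals → C:13, H:18, O:1, S:2.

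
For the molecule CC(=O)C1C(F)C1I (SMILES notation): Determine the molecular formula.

C5H6FIO

Walk through each heavy atom and fill implicit hydrogens from standard valence (C 4, N 3, O 2, S 2, halogen 1):
  atom 1: C, bond orders sum to 1 (valence 4) → 3 H
  atom 2: C, bond orders sum to 4 (valence 4) → 0 H
  atom 3: O, bond orders sum to 2 (valence 2) → 0 H
  atom 4: C, bond orders sum to 3 (valence 4) → 1 H
  atom 5: C, bond orders sum to 3 (valence 4) → 1 H
  atom 6: F (halogen, monovalent) → 0 H
  atom 7: C, bond orders sum to 3 (valence 4) → 1 H
  atom 8: I (halogen, monovalent) → 0 H
Totals → C:5, H:6, F:1, I:1, O:1.
In Hill order: C5H6FIO.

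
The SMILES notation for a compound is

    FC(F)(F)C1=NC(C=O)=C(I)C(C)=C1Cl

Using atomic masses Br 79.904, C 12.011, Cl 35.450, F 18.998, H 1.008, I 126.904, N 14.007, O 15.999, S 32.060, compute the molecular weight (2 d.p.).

First, the molecular formula is C8H4ClF3INO (counting implicit H from valence).
  C: 8 × 12.011 = 96.088
  Cl: 1 × 35.450 = 35.450
  F: 3 × 18.998 = 56.994
  H: 4 × 1.008 = 4.032
  I: 1 × 126.904 = 126.904
  N: 1 × 14.007 = 14.007
  O: 1 × 15.999 = 15.999
Sum: 8×12.011 + 1×35.450 + 3×18.998 + 4×1.008 + 1×126.904 + 1×14.007 + 1×15.999 = 349.474 → 349.47 g/mol.

349.47 g/mol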